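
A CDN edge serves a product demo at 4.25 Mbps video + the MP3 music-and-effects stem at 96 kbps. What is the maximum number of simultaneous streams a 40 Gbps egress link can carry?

9203

Audio: 96 kbps = 0.096 Mbps.
Per-viewer media rate: 4.346 Mbps.
40 Gbps = 40,000 Mbps; 40,000 / 4.346 = 9203.87 → 9203 viewers.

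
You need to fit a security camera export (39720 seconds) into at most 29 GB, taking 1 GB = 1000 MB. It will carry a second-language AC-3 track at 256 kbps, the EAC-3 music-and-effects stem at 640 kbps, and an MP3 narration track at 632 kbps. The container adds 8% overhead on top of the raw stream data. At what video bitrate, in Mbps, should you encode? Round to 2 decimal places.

3.88 Mbps

Budget: 29 GB = 232000.0 Mb.
Stream payload after overhead: 232000.0 / 1.08 = 214814.8 Mb.
Total bitrate budget: 214814.8 Mb / 39720 s = 5.408 Mbps.
Audio total: 256 + 640 + 632 = 1528 kbps = 1.528 Mbps.
Video: 5.408 − 1.528 = 3.880 Mbps.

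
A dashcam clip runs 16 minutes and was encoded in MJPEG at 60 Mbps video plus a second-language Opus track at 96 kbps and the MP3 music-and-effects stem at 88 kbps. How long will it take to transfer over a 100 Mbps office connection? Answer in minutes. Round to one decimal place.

16 min = 960 s
Audio total: 96 + 88 = 184 kbps = 0.184 Mbps.
Total bitrate: 60.184 Mbps.
File: 60.184 Mbps × 960 s = 57776.6 Mb.
At 100 Mbps: 57776.6 / 100 = 577.8 s ≈ 9.63 minutes.

9.6 minutes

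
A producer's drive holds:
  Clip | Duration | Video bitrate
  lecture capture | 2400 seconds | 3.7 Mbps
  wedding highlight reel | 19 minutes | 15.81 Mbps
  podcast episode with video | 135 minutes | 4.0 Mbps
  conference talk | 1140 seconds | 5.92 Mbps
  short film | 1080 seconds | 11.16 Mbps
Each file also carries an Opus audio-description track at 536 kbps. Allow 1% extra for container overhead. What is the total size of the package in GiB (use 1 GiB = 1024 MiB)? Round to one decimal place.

Audio: 536 kbps = 0.536 Mbps.
lecture capture: 4.236 Mbps × 2400 s × 1.01 = 10268.1 Mb
wedding highlight reel: 16.346 Mbps × 1140 s × 1.01 = 18820.8 Mb
podcast episode with video: 4.536 Mbps × 8100 s × 1.01 = 37109.0 Mb
conference talk: 6.456 Mbps × 1140 s × 1.01 = 7433.4 Mb
short film: 11.696 Mbps × 1080 s × 1.01 = 12758.0 Mb
Total: 86389.3 Mb = 10798.7 MB.
= 10.06 GiB.

10.1 GiB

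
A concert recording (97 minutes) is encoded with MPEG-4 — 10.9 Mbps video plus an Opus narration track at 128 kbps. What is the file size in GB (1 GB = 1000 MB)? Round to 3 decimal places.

8.023 GB

97 min = 5820 s
Audio: 128 kbps = 0.128 Mbps.
Total bitrate: 10.9 + 0.128 = 11.028 Mbps.
Stream data: 11.028 Mbps × 5820 s = 64183.0 Mb.
64,183 Mb ÷ 8 = 8,023 MB → 8.023 GB.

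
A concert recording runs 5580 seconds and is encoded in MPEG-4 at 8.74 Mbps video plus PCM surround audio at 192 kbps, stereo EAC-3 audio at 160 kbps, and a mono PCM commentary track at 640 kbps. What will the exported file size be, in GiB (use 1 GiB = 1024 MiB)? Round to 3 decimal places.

Audio total: 192 + 160 + 640 = 992 kbps = 0.992 Mbps.
Total bitrate: 8.74 + 0.992 = 9.732 Mbps.
Stream data: 9.732 Mbps × 5580 s = 54304.6 Mb.
54,305 Mb = 6,788,070,000 bytes ÷ 1,073,741,824 = 6.322 GiB.

6.322 GiB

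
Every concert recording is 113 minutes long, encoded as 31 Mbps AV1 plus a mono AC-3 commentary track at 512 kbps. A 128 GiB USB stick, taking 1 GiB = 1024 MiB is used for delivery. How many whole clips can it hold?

5

113 min = 6780 s
Audio: 512 kbps = 0.512 Mbps.
Total bitrate: 31.512 Mbps.
Per item: 31.512 Mbps × 6780 s = 213,651 Mb = 26,706 MB.
Capacity: 128 GiB = 1,099,512 Mb; 5.15 items → 5 complete.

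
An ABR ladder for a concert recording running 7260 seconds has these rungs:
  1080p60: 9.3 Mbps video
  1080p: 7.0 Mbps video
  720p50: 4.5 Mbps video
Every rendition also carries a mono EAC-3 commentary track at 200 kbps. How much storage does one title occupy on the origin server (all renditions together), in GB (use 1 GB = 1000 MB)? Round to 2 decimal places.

Audio: 200 kbps = 0.200 Mbps.
Sum of rendition bitrates: (9.3+0.200) + (7.0+0.200) + (4.5+0.200) = 21.400 Mbps.
× 7260 s = 155,364 Mb = 19,420 MB = 19.42 GB.

19.42 GB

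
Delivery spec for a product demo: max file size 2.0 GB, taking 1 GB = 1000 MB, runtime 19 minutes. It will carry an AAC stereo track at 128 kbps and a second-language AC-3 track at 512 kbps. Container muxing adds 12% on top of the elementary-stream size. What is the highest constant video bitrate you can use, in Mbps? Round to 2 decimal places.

Budget: 2.0 GB = 16000.0 Mb.
Stream payload after overhead: 16000.0 / 1.12 = 14285.7 Mb.
19 min = 1140 s
Total bitrate budget: 14285.7 Mb / 1140 s = 12.531 Mbps.
Audio total: 128 + 512 = 640 kbps = 0.640 Mbps.
Video: 12.531 − 0.640 = 11.891 Mbps.

11.89 Mbps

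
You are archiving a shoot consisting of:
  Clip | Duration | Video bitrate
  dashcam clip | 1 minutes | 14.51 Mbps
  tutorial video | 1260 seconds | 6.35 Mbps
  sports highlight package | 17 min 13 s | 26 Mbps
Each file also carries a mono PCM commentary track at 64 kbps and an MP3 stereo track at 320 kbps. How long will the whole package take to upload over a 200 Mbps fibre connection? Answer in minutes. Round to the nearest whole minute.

Audio total: 64 + 320 = 384 kbps = 0.384 Mbps.
dashcam clip: 14.894 Mbps × 60 s = 893.6 Mb
tutorial video: 6.734 Mbps × 1260 s = 8484.8 Mb
sports highlight package: 26.384 Mbps × 1033 s = 27254.7 Mb
Total: 36633.2 Mb = 4579.1 MB.
At 200 Mbps: 36633.2 / 200 = 183 s ≈ 3.05 minutes.

3 minutes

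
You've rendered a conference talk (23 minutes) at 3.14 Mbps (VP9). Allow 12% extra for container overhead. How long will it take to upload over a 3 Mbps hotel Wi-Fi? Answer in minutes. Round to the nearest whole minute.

23 min = 1380 s
File: 3.140 Mbps × 1380 s = 4333.2 Mb.
With 12% container overhead: ×1.12. → 4853.2 Mb.
At 3 Mbps: 4853.2 / 3 = 1617.7 s ≈ 27 minutes.

27 minutes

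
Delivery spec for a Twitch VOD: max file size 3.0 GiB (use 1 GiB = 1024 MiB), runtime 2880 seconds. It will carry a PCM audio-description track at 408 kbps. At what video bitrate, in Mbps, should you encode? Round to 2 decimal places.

8.54 Mbps

Budget: 3.0 GiB = 25769.8 Mb.
Total bitrate budget: 25769.8 Mb / 2880 s = 8.948 Mbps.
Audio: 408 kbps = 0.408 Mbps.
Video: 8.948 − 0.408 = 8.540 Mbps.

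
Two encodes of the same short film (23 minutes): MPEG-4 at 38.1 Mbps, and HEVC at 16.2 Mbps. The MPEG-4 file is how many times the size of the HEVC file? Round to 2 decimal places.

2.35

23 min = 1380 s
MPEG-4: 38.100 Mbps × 1380 s = 52578.0 Mb = 6.572 GB.
HEVC: 16.200 Mbps × 1380 s = 22356.0 Mb = 2.795 GB.
Ratio: 6.572 / 2.795 = 2.352.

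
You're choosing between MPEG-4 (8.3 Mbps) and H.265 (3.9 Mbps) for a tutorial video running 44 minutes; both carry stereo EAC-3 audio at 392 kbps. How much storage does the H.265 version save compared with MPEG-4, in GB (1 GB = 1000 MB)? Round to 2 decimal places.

44 min = 2640 s
Audio: 392 kbps = 0.392 Mbps.
MPEG-4: 8.692 Mbps × 2640 s = 22946.9 Mb = 2.868 GB.
H.265: 4.292 Mbps × 2640 s = 11330.9 Mb = 1.416 GB.
Saving: 2.868 − 1.416 = 1.452 GB.

1.45 GB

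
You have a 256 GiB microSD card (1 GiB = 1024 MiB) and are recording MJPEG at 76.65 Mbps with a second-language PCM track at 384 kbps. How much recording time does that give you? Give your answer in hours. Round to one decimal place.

7.9 hours

Audio: 384 kbps = 0.384 Mbps.
Total bitrate: 76.65 + 0.384 = 77.034 Mbps.
Capacity: 256 GiB = 2,199,023 Mb.
Recording time: 2,199,023 / 77.034 = 28,546 s ≈ 7.93 hours.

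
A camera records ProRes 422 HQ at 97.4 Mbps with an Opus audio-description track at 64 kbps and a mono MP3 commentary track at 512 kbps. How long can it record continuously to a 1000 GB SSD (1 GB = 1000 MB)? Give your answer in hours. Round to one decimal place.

Audio total: 64 + 512 = 576 kbps = 0.576 Mbps.
Total bitrate: 97.4 + 0.576 = 97.976 Mbps.
Capacity: 1000 GB = 8,000,000 Mb.
Recording time: 8,000,000 / 97.976 = 81,653 s ≈ 22.7 hours.

22.7 hours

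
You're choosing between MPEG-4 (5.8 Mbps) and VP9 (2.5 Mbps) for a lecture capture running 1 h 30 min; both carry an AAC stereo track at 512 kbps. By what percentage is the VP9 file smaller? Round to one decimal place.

52.3%

1 h 30 min = 90 min = 5400 s
Audio: 512 kbps = 0.512 Mbps.
MPEG-4: 6.312 Mbps × 5400 s = 34084.8 Mb = 3.968 GiB.
VP9: 3.012 Mbps × 5400 s = 16264.8 Mb = 1.893 GiB.
Reduction: (1 − 1.893/3.968) × 100 = 52.28%.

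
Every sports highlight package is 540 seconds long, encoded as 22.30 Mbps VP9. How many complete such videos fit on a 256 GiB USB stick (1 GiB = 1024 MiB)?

Per item: 22.300 Mbps × 540 s = 12,042 Mb = 1,505 MB.
Capacity: 256 GiB = 2,199,023 Mb; 182.61 items → 182 complete.

182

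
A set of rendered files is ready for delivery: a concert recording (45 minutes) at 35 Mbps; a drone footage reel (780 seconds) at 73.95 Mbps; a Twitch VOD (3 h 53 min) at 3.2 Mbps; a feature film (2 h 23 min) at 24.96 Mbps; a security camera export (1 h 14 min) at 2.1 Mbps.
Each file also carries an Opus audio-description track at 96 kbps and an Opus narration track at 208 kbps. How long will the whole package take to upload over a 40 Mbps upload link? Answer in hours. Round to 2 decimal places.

Audio total: 96 + 208 = 304 kbps = 0.304 Mbps.
concert recording: 35.304 Mbps × 2700 s = 95320.8 Mb
drone footage reel: 74.254 Mbps × 780 s = 57918.1 Mb
Twitch VOD: 3.504 Mbps × 13980 s = 48985.9 Mb
feature film: 25.264 Mbps × 8580 s = 216765.1 Mb
security camera export: 2.404 Mbps × 4440 s = 10673.8 Mb
Total: 429663.7 Mb = 53708.0 MB.
At 40 Mbps: 429663.7 / 40 = 10742 s ≈ 2.98 hours.

2.98 hours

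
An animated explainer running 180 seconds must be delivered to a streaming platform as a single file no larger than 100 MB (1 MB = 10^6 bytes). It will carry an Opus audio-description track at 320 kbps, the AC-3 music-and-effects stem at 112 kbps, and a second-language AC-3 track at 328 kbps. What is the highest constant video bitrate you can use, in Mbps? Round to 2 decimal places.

3.68 Mbps

Budget: 100 MB = 800.0 Mb.
Total bitrate budget: 800.0 Mb / 180 s = 4.444 Mbps.
Audio total: 320 + 112 + 328 = 760 kbps = 0.760 Mbps.
Video: 4.444 − 0.760 = 3.684 Mbps.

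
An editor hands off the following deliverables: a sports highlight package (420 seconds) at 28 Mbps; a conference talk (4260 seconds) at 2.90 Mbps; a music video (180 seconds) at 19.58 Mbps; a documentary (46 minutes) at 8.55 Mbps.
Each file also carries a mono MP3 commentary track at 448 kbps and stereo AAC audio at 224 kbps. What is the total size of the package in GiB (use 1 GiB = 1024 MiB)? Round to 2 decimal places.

Audio total: 448 + 224 = 672 kbps = 0.672 Mbps.
sports highlight package: 28.672 Mbps × 420 s = 12042.2 Mb
conference talk: 3.572 Mbps × 4260 s = 15216.7 Mb
music video: 20.252 Mbps × 180 s = 3645.4 Mb
documentary: 9.222 Mbps × 2760 s = 25452.7 Mb
Total: 56357.0 Mb = 7044.6 MB.
= 6.561 GiB.

6.56 GiB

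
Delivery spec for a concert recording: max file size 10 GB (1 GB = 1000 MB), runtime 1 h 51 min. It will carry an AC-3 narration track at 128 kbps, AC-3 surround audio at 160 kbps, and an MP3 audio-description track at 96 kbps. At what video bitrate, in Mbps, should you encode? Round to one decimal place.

11.6 Mbps

Budget: 10 GB = 80000.0 Mb.
1 h 51 min = 111 min = 6660 s
Total bitrate budget: 80000.0 Mb / 6660 s = 12.012 Mbps.
Audio total: 128 + 160 + 96 = 384 kbps = 0.384 Mbps.
Video: 12.012 − 0.384 = 11.628 Mbps.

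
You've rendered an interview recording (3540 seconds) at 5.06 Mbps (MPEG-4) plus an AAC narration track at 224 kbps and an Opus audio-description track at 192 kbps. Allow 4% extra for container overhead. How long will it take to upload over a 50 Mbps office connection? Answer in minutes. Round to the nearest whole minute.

Audio total: 224 + 192 = 416 kbps = 0.416 Mbps.
Total bitrate: 5.476 Mbps.
File: 5.476 Mbps × 3540 s = 19385.0 Mb.
With 4% container overhead: ×1.04. → 20160.4 Mb.
At 50 Mbps: 20160.4 / 50 = 403.2 s ≈ 6.72 minutes.

7 minutes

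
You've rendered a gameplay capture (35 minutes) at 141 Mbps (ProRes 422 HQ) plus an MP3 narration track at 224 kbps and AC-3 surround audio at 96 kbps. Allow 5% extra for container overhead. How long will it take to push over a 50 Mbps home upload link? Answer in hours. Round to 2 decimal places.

35 min = 2100 s
Audio total: 224 + 96 = 320 kbps = 0.320 Mbps.
Total bitrate: 141.320 Mbps.
File: 141.320 Mbps × 2100 s = 296772.0 Mb.
With 5% container overhead: ×1.05. → 311610.6 Mb.
At 50 Mbps: 311610.6 / 50 = 6232.2 s ≈ 1.73 hours.

1.73 hours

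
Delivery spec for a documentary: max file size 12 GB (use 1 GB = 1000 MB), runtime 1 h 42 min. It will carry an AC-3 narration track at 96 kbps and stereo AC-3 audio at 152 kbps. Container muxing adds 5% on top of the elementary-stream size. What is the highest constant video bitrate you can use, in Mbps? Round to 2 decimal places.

14.69 Mbps

Budget: 12 GB = 96000.0 Mb.
Stream payload after overhead: 96000.0 / 1.05 = 91428.6 Mb.
1 h 42 min = 102 min = 6120 s
Total bitrate budget: 91428.6 Mb / 6120 s = 14.939 Mbps.
Audio total: 96 + 152 = 248 kbps = 0.248 Mbps.
Video: 14.939 − 0.248 = 14.691 Mbps.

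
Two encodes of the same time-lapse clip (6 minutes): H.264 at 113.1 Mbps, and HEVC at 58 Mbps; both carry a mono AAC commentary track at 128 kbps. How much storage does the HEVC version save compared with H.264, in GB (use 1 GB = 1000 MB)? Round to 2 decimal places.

6 min = 360 s
Audio: 128 kbps = 0.128 Mbps.
H.264: 113.228 Mbps × 360 s = 40762.1 Mb = 5.095 GB.
HEVC: 58.128 Mbps × 360 s = 20926.1 Mb = 2.616 GB.
Saving: 5.095 − 2.616 = 2.479 GB.

2.48 GB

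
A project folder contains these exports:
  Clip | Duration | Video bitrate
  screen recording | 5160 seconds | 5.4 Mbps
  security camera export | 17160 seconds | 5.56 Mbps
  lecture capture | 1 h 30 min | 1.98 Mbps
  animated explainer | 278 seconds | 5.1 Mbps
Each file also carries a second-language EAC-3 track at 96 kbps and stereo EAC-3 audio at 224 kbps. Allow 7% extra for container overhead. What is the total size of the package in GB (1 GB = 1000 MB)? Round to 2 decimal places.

Audio total: 96 + 224 = 320 kbps = 0.320 Mbps.
screen recording: 5.720 Mbps × 5160 s × 1.07 = 31581.3 Mb
security camera export: 5.880 Mbps × 17160 s × 1.07 = 107963.9 Mb
lecture capture: 2.300 Mbps × 5400 s × 1.07 = 13289.4 Mb
animated explainer: 5.420 Mbps × 278 s × 1.07 = 1612.2 Mb
Total: 154446.8 Mb = 19305.8 MB.
= 19.31 GB.

19.31 GB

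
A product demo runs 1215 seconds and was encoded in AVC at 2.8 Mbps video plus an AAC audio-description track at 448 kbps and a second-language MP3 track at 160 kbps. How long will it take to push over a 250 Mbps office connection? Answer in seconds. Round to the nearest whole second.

17 seconds

Audio total: 448 + 160 = 608 kbps = 0.608 Mbps.
Total bitrate: 3.408 Mbps.
File: 3.408 Mbps × 1215 s = 4140.7 Mb.
At 250 Mbps: 4140.7 / 250 = 16.6 s ≈ 16.6 seconds.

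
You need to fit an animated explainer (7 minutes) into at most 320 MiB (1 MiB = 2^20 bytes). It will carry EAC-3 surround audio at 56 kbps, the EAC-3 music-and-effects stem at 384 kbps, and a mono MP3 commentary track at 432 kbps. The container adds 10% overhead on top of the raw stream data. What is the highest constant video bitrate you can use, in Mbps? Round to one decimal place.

4.9 Mbps

Budget: 320 MiB = 2684.4 Mb.
Stream payload after overhead: 2684.4 / 1.10 = 2440.3 Mb.
7 min = 420 s
Total bitrate budget: 2440.3 Mb / 420 s = 5.810 Mbps.
Audio total: 56 + 384 + 432 = 872 kbps = 0.872 Mbps.
Video: 5.810 − 0.872 = 4.938 Mbps.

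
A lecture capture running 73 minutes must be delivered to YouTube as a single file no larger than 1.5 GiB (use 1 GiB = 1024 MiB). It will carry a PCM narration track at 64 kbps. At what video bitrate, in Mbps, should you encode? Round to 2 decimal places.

Budget: 1.5 GiB = 12884.9 Mb.
73 min = 4380 s
Total bitrate budget: 12884.9 Mb / 4380 s = 2.942 Mbps.
Audio: 64 kbps = 0.064 Mbps.
Video: 2.942 − 0.064 = 2.878 Mbps.

2.88 Mbps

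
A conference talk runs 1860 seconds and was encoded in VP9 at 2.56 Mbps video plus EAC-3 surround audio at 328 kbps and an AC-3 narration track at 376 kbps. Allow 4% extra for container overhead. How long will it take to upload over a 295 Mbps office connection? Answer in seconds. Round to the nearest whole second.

21 seconds

Audio total: 328 + 376 = 704 kbps = 0.704 Mbps.
Total bitrate: 3.264 Mbps.
File: 3.264 Mbps × 1860 s = 6071.0 Mb.
With 4% container overhead: ×1.04. → 6313.9 Mb.
At 295 Mbps: 6313.9 / 295 = 21.4 s ≈ 21.4 seconds.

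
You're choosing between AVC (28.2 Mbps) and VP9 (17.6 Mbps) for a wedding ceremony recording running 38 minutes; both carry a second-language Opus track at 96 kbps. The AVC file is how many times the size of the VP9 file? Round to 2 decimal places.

38 min = 2280 s
Audio: 96 kbps = 0.096 Mbps.
AVC: 28.296 Mbps × 2280 s = 64514.9 Mb = 8.064 GB.
VP9: 17.696 Mbps × 2280 s = 40346.9 Mb = 5.043 GB.
Ratio: 8.064 / 5.043 = 1.599.

1.60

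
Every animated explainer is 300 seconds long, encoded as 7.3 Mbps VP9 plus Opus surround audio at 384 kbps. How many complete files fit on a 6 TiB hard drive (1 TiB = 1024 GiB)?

22894

Audio: 384 kbps = 0.384 Mbps.
Total bitrate: 7.684 Mbps.
Per item: 7.684 Mbps × 300 s = 2,305 Mb = 288.1 MB.
Capacity: 6 TiB = 52,776,558 Mb; 22894.57 items → 22894 complete.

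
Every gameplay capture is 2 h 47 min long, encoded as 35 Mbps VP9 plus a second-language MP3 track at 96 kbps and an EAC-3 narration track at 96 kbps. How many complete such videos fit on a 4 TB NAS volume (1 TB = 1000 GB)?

90

2 h 47 min = 167 min = 10020 s
Audio total: 96 + 96 = 192 kbps = 0.192 Mbps.
Total bitrate: 35.192 Mbps.
Per item: 35.192 Mbps × 10020 s = 352,624 Mb = 44,078 MB.
Capacity: 4 TB = 32,000,000 Mb; 90.75 items → 90 complete.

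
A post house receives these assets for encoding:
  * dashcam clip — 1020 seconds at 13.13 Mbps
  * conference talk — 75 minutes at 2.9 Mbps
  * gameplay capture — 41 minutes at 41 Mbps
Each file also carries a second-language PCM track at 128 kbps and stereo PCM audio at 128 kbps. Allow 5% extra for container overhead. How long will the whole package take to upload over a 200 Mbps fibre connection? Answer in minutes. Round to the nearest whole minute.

Audio total: 128 + 128 = 256 kbps = 0.256 Mbps.
dashcam clip: 13.386 Mbps × 1020 s × 1.05 = 14336.4 Mb
conference talk: 3.156 Mbps × 4500 s × 1.05 = 14912.1 Mb
gameplay capture: 41.256 Mbps × 2460 s × 1.05 = 106564.2 Mb
Total: 135812.8 Mb = 16976.6 MB.
At 200 Mbps: 135812.8 / 200 = 679 s ≈ 11.3 minutes.

11 minutes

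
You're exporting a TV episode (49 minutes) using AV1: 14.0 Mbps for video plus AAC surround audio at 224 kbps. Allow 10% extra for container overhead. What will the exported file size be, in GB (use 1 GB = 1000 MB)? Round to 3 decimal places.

5.750 GB

49 min = 2940 s
Audio: 224 kbps = 0.224 Mbps.
Total bitrate: 14.0 + 0.224 = 14.224 Mbps.
Stream data: 14.224 Mbps × 2940 s = 41818.6 Mb.
With 10% container overhead: ×1.10.
46,000 Mb ÷ 8 = 5,750 MB → 5.750 GB.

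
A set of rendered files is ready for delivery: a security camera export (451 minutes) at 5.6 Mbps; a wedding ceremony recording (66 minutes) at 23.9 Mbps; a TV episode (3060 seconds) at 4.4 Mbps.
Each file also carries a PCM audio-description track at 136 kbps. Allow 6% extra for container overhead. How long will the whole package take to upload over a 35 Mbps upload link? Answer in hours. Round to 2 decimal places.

2.22 hours

Audio: 136 kbps = 0.136 Mbps.
security camera export: 5.736 Mbps × 27060 s × 1.06 = 164529.1 Mb
wedding ceremony recording: 24.036 Mbps × 3960 s × 1.06 = 100893.5 Mb
TV episode: 4.536 Mbps × 3060 s × 1.06 = 14713.0 Mb
Total: 280135.6 Mb = 35017.0 MB.
At 35 Mbps: 280135.6 / 35 = 8004 s ≈ 2.22 hours.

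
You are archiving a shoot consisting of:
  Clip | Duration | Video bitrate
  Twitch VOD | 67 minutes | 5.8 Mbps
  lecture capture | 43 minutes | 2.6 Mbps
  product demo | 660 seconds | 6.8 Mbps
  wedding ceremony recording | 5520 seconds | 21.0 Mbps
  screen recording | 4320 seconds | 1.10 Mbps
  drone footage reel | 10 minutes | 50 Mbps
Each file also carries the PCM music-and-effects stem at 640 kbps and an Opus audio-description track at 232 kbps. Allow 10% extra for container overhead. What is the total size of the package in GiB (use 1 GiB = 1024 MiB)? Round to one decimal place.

25.7 GiB

Audio total: 640 + 232 = 872 kbps = 0.872 Mbps.
Twitch VOD: 6.672 Mbps × 4020 s × 1.10 = 29503.6 Mb
lecture capture: 3.472 Mbps × 2580 s × 1.10 = 9853.5 Mb
product demo: 7.672 Mbps × 660 s × 1.10 = 5569.9 Mb
wedding ceremony recording: 21.872 Mbps × 5520 s × 1.10 = 132806.8 Mb
screen recording: 1.972 Mbps × 4320 s × 1.10 = 9370.9 Mb
drone footage reel: 50.872 Mbps × 600 s × 1.10 = 33575.5 Mb
Total: 220680.2 Mb = 27585.0 MB.
= 25.69 GiB.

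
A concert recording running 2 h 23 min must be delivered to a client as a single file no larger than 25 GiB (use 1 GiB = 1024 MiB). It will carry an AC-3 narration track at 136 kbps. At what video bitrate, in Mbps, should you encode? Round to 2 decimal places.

24.89 Mbps

Budget: 25 GiB = 214748.4 Mb.
2 h 23 min = 143 min = 8580 s
Total bitrate budget: 214748.4 Mb / 8580 s = 25.029 Mbps.
Audio: 136 kbps = 0.136 Mbps.
Video: 25.029 − 0.136 = 24.893 Mbps.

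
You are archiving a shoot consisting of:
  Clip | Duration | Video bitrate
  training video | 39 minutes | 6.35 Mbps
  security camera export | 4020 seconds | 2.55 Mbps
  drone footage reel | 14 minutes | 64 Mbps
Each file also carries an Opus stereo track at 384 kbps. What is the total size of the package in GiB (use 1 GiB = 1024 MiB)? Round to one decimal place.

Audio: 384 kbps = 0.384 Mbps.
training video: 6.734 Mbps × 2340 s = 15757.6 Mb
security camera export: 2.934 Mbps × 4020 s = 11794.7 Mb
drone footage reel: 64.384 Mbps × 840 s = 54082.6 Mb
Total: 81634.8 Mb = 10204.4 MB.
= 9.504 GiB.

9.5 GiB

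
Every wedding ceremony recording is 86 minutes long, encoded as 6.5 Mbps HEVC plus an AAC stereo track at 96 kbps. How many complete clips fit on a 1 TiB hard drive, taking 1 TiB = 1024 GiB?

258

86 min = 5160 s
Audio: 96 kbps = 0.096 Mbps.
Total bitrate: 6.596 Mbps.
Per item: 6.596 Mbps × 5160 s = 34,035 Mb = 4,254 MB.
Capacity: 1 TiB = 8,796,093 Mb; 258.44 items → 258 complete.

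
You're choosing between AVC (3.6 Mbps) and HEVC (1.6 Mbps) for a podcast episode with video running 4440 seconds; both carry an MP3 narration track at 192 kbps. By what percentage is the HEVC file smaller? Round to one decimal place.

52.7%

Audio: 192 kbps = 0.192 Mbps.
AVC: 3.792 Mbps × 4440 s = 16836.5 Mb = 2.105 GB.
HEVC: 1.792 Mbps × 4440 s = 7956.5 Mb = 0.995 GB.
Reduction: (1 − 0.995/2.105) × 100 = 52.74%.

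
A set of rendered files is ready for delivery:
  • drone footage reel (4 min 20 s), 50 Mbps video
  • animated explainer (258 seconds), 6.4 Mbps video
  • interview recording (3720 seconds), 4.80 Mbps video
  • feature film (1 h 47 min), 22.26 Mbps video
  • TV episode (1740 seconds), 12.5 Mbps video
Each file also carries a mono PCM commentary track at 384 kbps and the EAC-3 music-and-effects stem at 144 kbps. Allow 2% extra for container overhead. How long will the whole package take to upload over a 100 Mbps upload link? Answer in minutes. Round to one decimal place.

34.6 minutes

Audio total: 384 + 144 = 528 kbps = 0.528 Mbps.
drone footage reel: 50.528 Mbps × 260 s × 1.02 = 13400.0 Mb
animated explainer: 6.928 Mbps × 258 s × 1.02 = 1823.2 Mb
interview recording: 5.328 Mbps × 3720 s × 1.02 = 20216.6 Mb
feature film: 22.788 Mbps × 6420 s × 1.02 = 149224.9 Mb
TV episode: 13.028 Mbps × 1740 s × 1.02 = 23122.1 Mb
Total: 207786.8 Mb = 25973.3 MB.
At 100 Mbps: 207786.8 / 100 = 2078 s ≈ 34.6 minutes.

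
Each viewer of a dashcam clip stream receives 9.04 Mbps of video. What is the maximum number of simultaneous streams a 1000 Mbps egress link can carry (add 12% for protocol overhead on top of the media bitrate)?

98

On the wire with 12% overhead: 10.125 Mbps.
1000 Mbps = 1,000 Mbps; 1,000 / 10.125 = 98.77 → 98 viewers.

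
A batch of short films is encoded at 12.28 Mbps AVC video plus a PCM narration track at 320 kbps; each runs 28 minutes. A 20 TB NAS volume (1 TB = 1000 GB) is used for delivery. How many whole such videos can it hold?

28 min = 1680 s
Audio: 320 kbps = 0.320 Mbps.
Total bitrate: 12.600 Mbps.
Per item: 12.600 Mbps × 1680 s = 21,168 Mb = 2,646 MB.
Capacity: 20 TB = 160,000,000 Mb; 7558.58 items → 7558 complete.

7558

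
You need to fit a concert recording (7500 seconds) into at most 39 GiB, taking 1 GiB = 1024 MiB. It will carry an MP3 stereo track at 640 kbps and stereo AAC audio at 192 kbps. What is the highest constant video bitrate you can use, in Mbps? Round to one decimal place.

Budget: 39 GiB = 335007.4 Mb.
Total bitrate budget: 335007.4 Mb / 7500 s = 44.668 Mbps.
Audio total: 640 + 192 = 832 kbps = 0.832 Mbps.
Video: 44.668 − 0.832 = 43.836 Mbps.

43.8 Mbps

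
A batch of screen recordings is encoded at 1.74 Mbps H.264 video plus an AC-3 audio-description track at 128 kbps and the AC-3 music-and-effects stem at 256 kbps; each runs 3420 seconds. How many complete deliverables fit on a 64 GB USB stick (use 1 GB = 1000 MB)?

70

Audio total: 128 + 256 = 384 kbps = 0.384 Mbps.
Total bitrate: 2.124 Mbps.
Per item: 2.124 Mbps × 3420 s = 7,264 Mb = 908.0 MB.
Capacity: 64 GB = 512,000 Mb; 70.48 items → 70 complete.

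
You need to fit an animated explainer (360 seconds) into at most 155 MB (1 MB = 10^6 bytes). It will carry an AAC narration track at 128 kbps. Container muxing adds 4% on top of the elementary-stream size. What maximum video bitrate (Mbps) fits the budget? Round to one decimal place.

Budget: 155 MB = 1240.0 Mb.
Stream payload after overhead: 1240.0 / 1.04 = 1192.3 Mb.
Total bitrate budget: 1192.3 Mb / 360 s = 3.312 Mbps.
Audio: 128 kbps = 0.128 Mbps.
Video: 3.312 − 0.128 = 3.184 Mbps.

3.2 Mbps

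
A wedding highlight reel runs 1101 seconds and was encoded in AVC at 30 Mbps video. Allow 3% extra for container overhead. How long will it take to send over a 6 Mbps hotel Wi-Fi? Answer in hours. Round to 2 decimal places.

1.58 hours

File: 30.000 Mbps × 1101 s = 33030.0 Mb.
With 3% container overhead: ×1.03. → 34020.9 Mb.
At 6 Mbps: 34020.9 / 6 = 5670.1 s ≈ 1.58 hours.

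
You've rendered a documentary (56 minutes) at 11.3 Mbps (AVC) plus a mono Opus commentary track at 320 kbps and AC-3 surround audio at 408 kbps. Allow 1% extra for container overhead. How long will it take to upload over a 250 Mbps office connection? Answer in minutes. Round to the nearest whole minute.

56 min = 3360 s
Audio total: 320 + 408 = 728 kbps = 0.728 Mbps.
Total bitrate: 12.028 Mbps.
File: 12.028 Mbps × 3360 s = 40414.1 Mb.
With 1% container overhead: ×1.01. → 40818.2 Mb.
At 250 Mbps: 40818.2 / 250 = 163.3 s ≈ 2.72 minutes.

3 minutes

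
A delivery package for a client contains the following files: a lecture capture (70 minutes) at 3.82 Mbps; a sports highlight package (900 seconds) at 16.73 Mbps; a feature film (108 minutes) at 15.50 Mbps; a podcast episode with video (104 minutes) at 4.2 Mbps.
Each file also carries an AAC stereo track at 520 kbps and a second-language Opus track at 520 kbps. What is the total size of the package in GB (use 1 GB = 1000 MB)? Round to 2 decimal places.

22.04 GB

Audio total: 520 + 520 = 1040 kbps = 1.040 Mbps.
lecture capture: 4.860 Mbps × 4200 s = 20412.0 Mb
sports highlight package: 17.770 Mbps × 900 s = 15993.0 Mb
feature film: 16.540 Mbps × 6480 s = 107179.2 Mb
podcast episode with video: 5.240 Mbps × 6240 s = 32697.6 Mb
Total: 176281.8 Mb = 22035.2 MB.
= 22.04 GB.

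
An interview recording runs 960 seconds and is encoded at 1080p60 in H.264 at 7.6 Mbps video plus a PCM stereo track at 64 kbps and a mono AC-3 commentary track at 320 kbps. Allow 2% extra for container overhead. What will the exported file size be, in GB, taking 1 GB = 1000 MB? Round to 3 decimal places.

0.977 GB

Audio total: 64 + 320 = 384 kbps = 0.384 Mbps.
Total bitrate: 7.6 + 0.384 = 7.984 Mbps.
Stream data: 7.984 Mbps × 960 s = 7664.6 Mb.
With 2% container overhead: ×1.02.
7,818 Mb ÷ 8 = 977.2 MB → 0.9772 GB.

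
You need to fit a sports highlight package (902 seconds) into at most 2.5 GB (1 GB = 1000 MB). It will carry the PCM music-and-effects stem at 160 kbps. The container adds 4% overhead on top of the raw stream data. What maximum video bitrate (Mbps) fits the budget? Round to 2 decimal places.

21.16 Mbps

Budget: 2.5 GB = 20000.0 Mb.
Stream payload after overhead: 20000.0 / 1.04 = 19230.8 Mb.
Total bitrate budget: 19230.8 Mb / 902 s = 21.320 Mbps.
Audio: 160 kbps = 0.160 Mbps.
Video: 21.320 − 0.160 = 21.160 Mbps.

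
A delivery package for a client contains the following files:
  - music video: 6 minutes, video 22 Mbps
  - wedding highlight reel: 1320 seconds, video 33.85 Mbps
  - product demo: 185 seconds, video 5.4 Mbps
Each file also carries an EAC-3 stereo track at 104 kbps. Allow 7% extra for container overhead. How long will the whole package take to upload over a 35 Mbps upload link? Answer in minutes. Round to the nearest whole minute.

27 minutes

Audio: 104 kbps = 0.104 Mbps.
music video: 22.104 Mbps × 360 s × 1.07 = 8514.5 Mb
wedding highlight reel: 33.954 Mbps × 1320 s × 1.07 = 47956.6 Mb
product demo: 5.504 Mbps × 185 s × 1.07 = 1089.5 Mb
Total: 57560.6 Mb = 7195.1 MB.
At 35 Mbps: 57560.6 / 35 = 1645 s ≈ 27.4 minutes.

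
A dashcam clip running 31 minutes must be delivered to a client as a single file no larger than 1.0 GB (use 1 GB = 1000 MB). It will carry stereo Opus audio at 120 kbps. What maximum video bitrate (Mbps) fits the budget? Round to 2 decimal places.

Budget: 1.0 GB = 8000.0 Mb.
31 min = 1860 s
Total bitrate budget: 8000.0 Mb / 1860 s = 4.301 Mbps.
Audio: 120 kbps = 0.120 Mbps.
Video: 4.301 − 0.120 = 4.181 Mbps.

4.18 Mbps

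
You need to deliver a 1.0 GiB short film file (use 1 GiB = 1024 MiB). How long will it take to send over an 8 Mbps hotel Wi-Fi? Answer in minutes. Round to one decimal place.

File: 1.0 GiB = 8589.9 Mb.
At 8 Mbps: 8589.9 / 8 = 1073.7 s ≈ 17.9 minutes.

17.9 minutes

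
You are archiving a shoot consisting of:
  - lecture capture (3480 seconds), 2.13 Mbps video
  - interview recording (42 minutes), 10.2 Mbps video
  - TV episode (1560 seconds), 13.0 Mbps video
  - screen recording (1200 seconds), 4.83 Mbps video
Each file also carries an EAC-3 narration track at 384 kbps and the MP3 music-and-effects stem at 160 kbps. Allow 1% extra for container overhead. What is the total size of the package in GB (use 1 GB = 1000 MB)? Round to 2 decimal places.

Audio total: 384 + 160 = 544 kbps = 0.544 Mbps.
lecture capture: 2.674 Mbps × 3480 s × 1.01 = 9398.6 Mb
interview recording: 10.744 Mbps × 2520 s × 1.01 = 27345.6 Mb
TV episode: 13.544 Mbps × 1560 s × 1.01 = 21339.9 Mb
screen recording: 5.374 Mbps × 1200 s × 1.01 = 6513.3 Mb
Total: 64597.4 Mb = 8074.7 MB.
= 8.075 GB.

8.07 GB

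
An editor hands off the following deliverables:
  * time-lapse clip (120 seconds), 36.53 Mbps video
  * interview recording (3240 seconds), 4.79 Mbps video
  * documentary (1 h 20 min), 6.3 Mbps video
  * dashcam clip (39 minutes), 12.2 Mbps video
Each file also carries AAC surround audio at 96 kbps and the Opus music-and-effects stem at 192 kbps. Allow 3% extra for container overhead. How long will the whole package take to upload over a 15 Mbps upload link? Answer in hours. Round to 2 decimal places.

Audio total: 96 + 192 = 288 kbps = 0.288 Mbps.
time-lapse clip: 36.818 Mbps × 120 s × 1.03 = 4550.7 Mb
interview recording: 5.078 Mbps × 3240 s × 1.03 = 16946.3 Mb
documentary: 6.588 Mbps × 4800 s × 1.03 = 32571.1 Mb
dashcam clip: 12.488 Mbps × 2340 s × 1.03 = 30098.6 Mb
Total: 84166.7 Mb = 10520.8 MB.
At 15 Mbps: 84166.7 / 15 = 5611 s ≈ 1.56 hours.

1.56 hours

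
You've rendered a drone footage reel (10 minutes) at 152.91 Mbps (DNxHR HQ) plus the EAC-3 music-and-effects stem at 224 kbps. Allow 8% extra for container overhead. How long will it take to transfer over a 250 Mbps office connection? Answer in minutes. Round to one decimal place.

6.6 minutes

10 min = 600 s
Audio: 224 kbps = 0.224 Mbps.
Total bitrate: 153.134 Mbps.
File: 153.134 Mbps × 600 s = 91880.4 Mb.
With 8% container overhead: ×1.08. → 99230.8 Mb.
At 250 Mbps: 99230.8 / 250 = 396.9 s ≈ 6.62 minutes.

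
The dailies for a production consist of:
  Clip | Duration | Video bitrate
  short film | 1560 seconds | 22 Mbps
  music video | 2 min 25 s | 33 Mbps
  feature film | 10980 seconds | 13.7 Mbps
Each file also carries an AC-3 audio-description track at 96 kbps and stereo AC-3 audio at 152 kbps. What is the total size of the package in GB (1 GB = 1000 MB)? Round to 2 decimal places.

Audio total: 96 + 152 = 248 kbps = 0.248 Mbps.
short film: 22.248 Mbps × 1560 s = 34706.9 Mb
music video: 33.248 Mbps × 145 s = 4821.0 Mb
feature film: 13.948 Mbps × 10980 s = 153149.0 Mb
Total: 192676.9 Mb = 24084.6 MB.
= 24.08 GB.

24.08 GB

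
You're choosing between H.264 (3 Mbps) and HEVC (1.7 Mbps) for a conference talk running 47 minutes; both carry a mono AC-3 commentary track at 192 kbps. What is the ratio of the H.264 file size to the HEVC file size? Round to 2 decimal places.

47 min = 2820 s
Audio: 192 kbps = 0.192 Mbps.
H.264: 3.192 Mbps × 2820 s = 9001.4 Mb = 1.125 GB.
HEVC: 1.892 Mbps × 2820 s = 5335.4 Mb = 0.667 GB.
Ratio: 1.125 / 0.667 = 1.687.

1.69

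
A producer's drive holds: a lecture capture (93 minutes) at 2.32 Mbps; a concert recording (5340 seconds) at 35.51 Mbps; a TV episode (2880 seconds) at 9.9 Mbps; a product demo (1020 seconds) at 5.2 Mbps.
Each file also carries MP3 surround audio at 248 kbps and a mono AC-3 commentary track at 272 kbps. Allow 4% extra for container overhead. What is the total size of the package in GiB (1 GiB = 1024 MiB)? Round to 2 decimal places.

Audio total: 248 + 272 = 520 kbps = 0.520 Mbps.
lecture capture: 2.840 Mbps × 5580 s × 1.04 = 16481.1 Mb
concert recording: 36.030 Mbps × 5340 s × 1.04 = 200096.2 Mb
TV episode: 10.420 Mbps × 2880 s × 1.04 = 31210.0 Mb
product demo: 5.720 Mbps × 1020 s × 1.04 = 6067.8 Mb
Total: 253855.1 Mb = 31731.9 MB.
= 29.55 GiB.

29.55 GiB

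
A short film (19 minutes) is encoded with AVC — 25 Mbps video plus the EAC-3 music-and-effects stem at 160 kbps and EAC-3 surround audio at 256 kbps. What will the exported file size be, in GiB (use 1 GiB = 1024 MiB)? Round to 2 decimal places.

3.37 GiB

19 min = 1140 s
Audio total: 160 + 256 = 416 kbps = 0.416 Mbps.
Total bitrate: 25 + 0.416 = 25.416 Mbps.
Stream data: 25.416 Mbps × 1140 s = 28974.2 Mb.
28,974 Mb = 3,621,780,000 bytes ÷ 1,073,741,824 = 3.373 GiB.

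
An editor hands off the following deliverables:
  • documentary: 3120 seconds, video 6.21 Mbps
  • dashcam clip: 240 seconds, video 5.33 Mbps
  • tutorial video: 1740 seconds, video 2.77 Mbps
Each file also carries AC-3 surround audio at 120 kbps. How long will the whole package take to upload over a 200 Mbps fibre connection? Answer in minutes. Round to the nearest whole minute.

Audio: 120 kbps = 0.120 Mbps.
documentary: 6.330 Mbps × 3120 s = 19749.6 Mb
dashcam clip: 5.450 Mbps × 240 s = 1308.0 Mb
tutorial video: 2.890 Mbps × 1740 s = 5028.6 Mb
Total: 26086.2 Mb = 3260.8 MB.
At 200 Mbps: 26086.2 / 200 = 130 s ≈ 2.17 minutes.

2 minutes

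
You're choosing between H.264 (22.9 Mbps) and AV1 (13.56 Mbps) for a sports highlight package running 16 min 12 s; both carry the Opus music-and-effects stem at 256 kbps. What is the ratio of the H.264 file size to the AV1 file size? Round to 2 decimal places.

1.68

16 min 12 s = 972 s
Audio: 256 kbps = 0.256 Mbps.
H.264: 23.156 Mbps × 972 s = 22507.6 Mb = 2.620 GiB.
AV1: 13.816 Mbps × 972 s = 13429.2 Mb = 1.563 GiB.
Ratio: 2.620 / 1.563 = 1.676.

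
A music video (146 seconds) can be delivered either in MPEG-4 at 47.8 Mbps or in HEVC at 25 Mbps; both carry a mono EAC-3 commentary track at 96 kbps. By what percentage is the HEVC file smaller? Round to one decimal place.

47.6%

Audio: 96 kbps = 0.096 Mbps.
MPEG-4: 47.896 Mbps × 146 s = 6992.8 Mb = 0.874 GB.
HEVC: 25.096 Mbps × 146 s = 3664.0 Mb = 0.458 GB.
Reduction: (1 − 0.458/0.874) × 100 = 47.60%.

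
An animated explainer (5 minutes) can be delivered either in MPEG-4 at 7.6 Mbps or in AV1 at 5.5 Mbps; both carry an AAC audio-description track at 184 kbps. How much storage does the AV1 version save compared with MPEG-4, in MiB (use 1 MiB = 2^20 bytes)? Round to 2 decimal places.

5 min = 300 s
Audio: 184 kbps = 0.184 Mbps.
MPEG-4: 7.784 Mbps × 300 s = 2335.2 Mb = 278.378 MiB.
AV1: 5.684 Mbps × 300 s = 1705.2 Mb = 203.276 MiB.
Saving: 278.378 − 203.276 = 75.102 MiB.

75.10 MiB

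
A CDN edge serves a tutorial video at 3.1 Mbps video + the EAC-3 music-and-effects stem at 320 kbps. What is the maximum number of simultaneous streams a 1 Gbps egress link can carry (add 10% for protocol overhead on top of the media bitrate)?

Audio: 320 kbps = 0.320 Mbps.
Per-viewer media rate: 3.420 Mbps.
On the wire with 10% overhead: 3.762 Mbps.
1 Gbps = 1,000 Mbps; 1,000 / 3.762 = 265.82 → 265 viewers.

265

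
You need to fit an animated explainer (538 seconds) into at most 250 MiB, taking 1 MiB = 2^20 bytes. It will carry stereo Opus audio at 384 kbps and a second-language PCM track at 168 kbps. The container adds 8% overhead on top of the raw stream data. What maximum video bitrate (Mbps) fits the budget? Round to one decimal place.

3.1 Mbps

Budget: 250 MiB = 2097.2 Mb.
Stream payload after overhead: 2097.2 / 1.08 = 1941.8 Mb.
Total bitrate budget: 1941.8 Mb / 538 s = 3.609 Mbps.
Audio total: 384 + 168 = 552 kbps = 0.552 Mbps.
Video: 3.609 − 0.552 = 3.057 Mbps.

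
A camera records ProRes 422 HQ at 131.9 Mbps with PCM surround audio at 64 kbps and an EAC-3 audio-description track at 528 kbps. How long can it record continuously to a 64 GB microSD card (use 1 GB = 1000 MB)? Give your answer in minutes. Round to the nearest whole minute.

Audio total: 64 + 528 = 592 kbps = 0.592 Mbps.
Total bitrate: 131.9 + 0.592 = 132.492 Mbps.
Capacity: 64 GB = 512,000 Mb.
Recording time: 512,000 / 132.492 = 3,864 s ≈ 64.4 minutes.

64 minutes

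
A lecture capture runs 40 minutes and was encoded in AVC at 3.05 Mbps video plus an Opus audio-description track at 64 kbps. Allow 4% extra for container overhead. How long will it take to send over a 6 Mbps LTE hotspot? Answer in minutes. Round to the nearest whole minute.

22 minutes

40 min = 2400 s
Audio: 64 kbps = 0.064 Mbps.
Total bitrate: 3.114 Mbps.
File: 3.114 Mbps × 2400 s = 7473.6 Mb.
With 4% container overhead: ×1.04. → 7772.5 Mb.
At 6 Mbps: 7772.5 / 6 = 1295.4 s ≈ 21.6 minutes.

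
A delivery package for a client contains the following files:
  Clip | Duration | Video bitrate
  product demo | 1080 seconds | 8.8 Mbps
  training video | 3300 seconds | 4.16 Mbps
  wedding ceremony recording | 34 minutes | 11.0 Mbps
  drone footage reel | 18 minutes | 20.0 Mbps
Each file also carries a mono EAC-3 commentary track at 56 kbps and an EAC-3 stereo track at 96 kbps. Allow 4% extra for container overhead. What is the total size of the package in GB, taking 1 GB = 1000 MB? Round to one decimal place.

8.9 GB

Audio total: 56 + 96 = 152 kbps = 0.152 Mbps.
product demo: 8.952 Mbps × 1080 s × 1.04 = 10054.9 Mb
training video: 4.312 Mbps × 3300 s × 1.04 = 14798.8 Mb
wedding ceremony recording: 11.152 Mbps × 2040 s × 1.04 = 23660.1 Mb
drone footage reel: 20.152 Mbps × 1080 s × 1.04 = 22634.7 Mb
Total: 71148.5 Mb = 8893.6 MB.
= 8.894 GB.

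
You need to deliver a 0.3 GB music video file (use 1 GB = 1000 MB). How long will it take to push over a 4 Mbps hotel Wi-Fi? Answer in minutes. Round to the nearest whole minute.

10 minutes

File: 0.3 GB = 2400.0 Mb.
At 4 Mbps: 2400.0 / 4 = 600.0 s ≈ 10 minutes.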